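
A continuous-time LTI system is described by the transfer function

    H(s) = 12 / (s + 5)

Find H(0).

H(0) = 12/5 ≈ 2.400

At s = 0 each factor (s + a) contributes a and each (s^2 + bs + c) contributes c.
H(0) = 12·1 / ((5)) = 12/5 = 12/5.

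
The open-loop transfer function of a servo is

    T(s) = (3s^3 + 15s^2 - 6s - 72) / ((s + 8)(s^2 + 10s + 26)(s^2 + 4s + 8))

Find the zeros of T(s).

s = -3, -4, 2

Set the numerator to zero: 3s^3 + 15s^2 - 6s - 72 = 0, i.e. 3·(s^3 + 5s^2 - 2s - 24) = 0.
Factoring: (s + 3)(s + 4)(s - 2) = 0.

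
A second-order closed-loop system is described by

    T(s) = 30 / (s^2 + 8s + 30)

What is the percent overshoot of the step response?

Comparing s^2 + 8s + 30 to s^2 + 2ζωₙs + ωₙ²: ωₙ = √30 ≈ 5.477 rad/s and ζ = 8/(2·√30) ≈ 0.7303.
%OS = 100·exp(−πζ/√(1−ζ²)) = 100·exp(−π·0.7303/√(1−0.7303²)) ≈ 3.48%.

%OS ≈ 3.48%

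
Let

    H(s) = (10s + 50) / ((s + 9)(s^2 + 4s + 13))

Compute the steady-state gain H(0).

H(0) = 50/117 ≈ 0.4274

Set s = 0: H(0) = (50) / (117) = 50/117.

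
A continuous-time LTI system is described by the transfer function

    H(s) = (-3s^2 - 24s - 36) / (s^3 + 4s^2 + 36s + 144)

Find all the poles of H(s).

The poles are the roots of the denominator s^3 + 4s^2 + 36s + 144 = 0.
Trying s = -4: the polynomial evaluates to 0, so (s + 4) is a factor.
Dividing out leaves s^2 + 36 = 0.
The quadratic formula then gives s = 0 ± 6j.

s = ±6j, -4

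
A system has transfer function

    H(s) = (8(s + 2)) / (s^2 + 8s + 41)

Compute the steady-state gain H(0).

H(0) = 16/41 ≈ 0.3902

At s = 0 each factor (s + a) contributes a and each (s^2 + bs + c) contributes c.
H(0) = 8·(2) / ((41)) = 16/41 = 16/41.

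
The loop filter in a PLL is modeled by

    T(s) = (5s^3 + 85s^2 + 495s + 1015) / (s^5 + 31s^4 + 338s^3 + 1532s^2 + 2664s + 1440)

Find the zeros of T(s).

Set the numerator to zero: 5s^3 + 85s^2 + 495s + 1015 = 0, i.e. 5·(s^3 + 17s^2 + 99s + 203) = 0.
Factoring: (s^2 + 10s + 29)(s + 7) = 0.

s = -5 + 2j, -5 - 2j, -7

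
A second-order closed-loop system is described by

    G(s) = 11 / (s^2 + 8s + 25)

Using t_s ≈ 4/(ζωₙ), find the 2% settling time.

Comparing s^2 + 8s + 25 to s^2 + 2ζωₙs + ωₙ²: ωₙ = 5 rad/s and ζ = 8/(2·5) = 0.8.
ζωₙ = 8/2 = 4, so t_s ≈ 4/(ζωₙ) = 4/4 = 1 s.

t_s ≈ 1 s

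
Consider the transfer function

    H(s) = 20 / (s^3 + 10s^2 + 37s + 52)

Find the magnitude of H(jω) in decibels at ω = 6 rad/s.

Substitute s = j6: numerator = 20, denominator = -308 + j6.
|H(j6)| = |20| / |-308 + j6| = 20 / 308.06 ≈ 0.06492.
In decibels: 20·log₁₀(0.06492) ≈ -23.8 dB.

|H(j6)|_dB ≈ -23.8 dB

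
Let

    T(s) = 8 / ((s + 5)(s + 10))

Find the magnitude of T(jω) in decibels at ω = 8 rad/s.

Substitute s = j8: numerator = 8, denominator = -14 + j120.
|T(j8)| = |8| / |-14 + j120| = 8 / 120.81 ≈ 0.06622.
In decibels: 20·log₁₀(0.06622) ≈ -23.6 dB.

|T(j8)|_dB ≈ -23.6 dB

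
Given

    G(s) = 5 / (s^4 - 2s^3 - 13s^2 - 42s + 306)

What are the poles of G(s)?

The poles are the roots of the denominator s^4 - 2s^3 - 13s^2 - 42s + 306 = 0.
No real roots exist; factor into two real quadratics: (s^2 - 8s + 17)(s^2 + 6s + 18) = 0.
Each quadratic gives a conjugate pair via the quadratic formula.

s = 4 + j, 4 - j, -3 + 3j, -3 - 3j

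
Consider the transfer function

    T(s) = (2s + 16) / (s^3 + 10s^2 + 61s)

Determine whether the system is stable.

The denominator s^3 + 10s^2 + 61s factors as s(s^2 + 10s + 61), giving poles at s = 0, -5 + 6j, -5 - 6j.
Since the simple pole(s) at s = 0 lie on the jω-axis with none in the right half-plane, the system is marginally stable.

marginally stable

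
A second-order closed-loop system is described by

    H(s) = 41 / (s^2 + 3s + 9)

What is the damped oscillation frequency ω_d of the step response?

Comparing s^2 + 3s + 9 to s^2 + 2ζωₙs + ωₙ²: ωₙ = 3 rad/s and ζ = 3/(2·3) = 0.5.
ζωₙ = 3/2 = 1.5, so ω_d = ωₙ√(1−ζ²) = √(ωₙ² − (ζωₙ)²) = √(9 − 1.5²) = √6.75 ≈ 2.598 rad/s.

ω_d ≈ 2.598 rad/s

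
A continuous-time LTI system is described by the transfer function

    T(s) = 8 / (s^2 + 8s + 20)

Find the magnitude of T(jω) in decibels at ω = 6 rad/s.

Substitute s = j6: numerator = 8, denominator = -16 + j48.
|T(j6)| = |8| / |-16 + j48| = 8 / 50.596 ≈ 0.1581.
In decibels: 20·log₁₀(0.1581) ≈ -16.0 dB.

|T(j6)|_dB ≈ -16.0 dB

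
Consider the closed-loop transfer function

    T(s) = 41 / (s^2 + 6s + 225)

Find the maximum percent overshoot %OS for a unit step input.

%OS ≈ 52.7%

Comparing s^2 + 6s + 225 to s^2 + 2ζωₙs + ωₙ²: ωₙ = 15 rad/s and ζ = 6/(2·15) = 0.2.
%OS = 100·exp(−πζ/√(1−ζ²)) = 100·exp(−π·0.2/√(1−0.2²)) ≈ 52.7%.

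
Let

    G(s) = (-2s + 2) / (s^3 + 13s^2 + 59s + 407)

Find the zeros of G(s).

Set the numerator to zero: -2s + 2 = 0, i.e. -2·(s - 1) = 0.
So s = 1.

s = 1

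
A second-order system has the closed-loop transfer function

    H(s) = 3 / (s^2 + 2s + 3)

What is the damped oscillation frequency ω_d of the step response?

ω_d ≈ 1.414 rad/s

Comparing s^2 + 2s + 3 to s^2 + 2ζωₙs + ωₙ²: ωₙ = √3 ≈ 1.732 rad/s and ζ = 2/(2·√3) ≈ 0.5774.
ζωₙ = 2/2 = 1, so ω_d = ωₙ√(1−ζ²) = √(ωₙ² − (ζωₙ)²) = √(3 − 1²) = √2 ≈ 1.414 rad/s.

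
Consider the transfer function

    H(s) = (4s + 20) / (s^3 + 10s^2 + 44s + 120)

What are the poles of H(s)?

s = -2 + 4j, -2 - 4j, -6

The poles are the roots of the denominator s^3 + 10s^2 + 44s + 120 = 0.
Trying s = -6: the polynomial evaluates to 0, so (s + 6) is a factor.
Dividing out leaves s^2 + 4s + 20 = 0.
The quadratic formula then gives s = -2 ± 4j.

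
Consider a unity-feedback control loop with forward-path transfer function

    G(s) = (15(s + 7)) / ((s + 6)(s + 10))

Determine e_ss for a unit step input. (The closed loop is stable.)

e_ss = 0.3636

G(s) has no poles at the origin.
This is a Type 0 system. Kp = lim_{s→0} G(s) = 105/60 = 7/4.
e_ss = 1/(1 + Kp) = 1/(1 + 7/4) = 4/11 ≈ 0.3636.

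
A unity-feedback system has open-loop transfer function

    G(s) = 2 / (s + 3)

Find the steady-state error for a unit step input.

G(s) has no poles at the origin.
This is a Type 0 system. Kp = lim_{s→0} G(s) = 2/3.
e_ss = 1/(1 + Kp) = 1/(1 + 2/3) = 3/5 ≈ 0.6000.

e_ss = 0.6000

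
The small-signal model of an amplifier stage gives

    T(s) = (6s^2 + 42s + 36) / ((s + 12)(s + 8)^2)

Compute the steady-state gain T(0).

T(0) = 3/64 ≈ 0.04688

Set s = 0: T(0) = (36) / (768) = 3/64.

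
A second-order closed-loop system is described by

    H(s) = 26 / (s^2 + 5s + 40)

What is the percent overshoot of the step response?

%OS ≈ 25.9%

Comparing s^2 + 5s + 40 to s^2 + 2ζωₙs + ωₙ²: ωₙ = √40 ≈ 6.325 rad/s and ζ = 5/(2·√40) ≈ 0.3953.
%OS = 100·exp(−πζ/√(1−ζ²)) = 100·exp(−π·0.3953/√(1−0.3953²)) ≈ 25.9%.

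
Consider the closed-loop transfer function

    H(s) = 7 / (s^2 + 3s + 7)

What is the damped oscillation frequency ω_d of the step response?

Comparing s^2 + 3s + 7 to s^2 + 2ζωₙs + ωₙ²: ωₙ = √7 ≈ 2.646 rad/s and ζ = 3/(2·√7) ≈ 0.5669.
ζωₙ = 3/2 = 1.5, so ω_d = ωₙ√(1−ζ²) = √(ωₙ² − (ζωₙ)²) = √(7 − 1.5²) = √4.75 ≈ 2.179 rad/s.

ω_d ≈ 2.179 rad/s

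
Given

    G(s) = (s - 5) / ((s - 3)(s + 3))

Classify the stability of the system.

unstable

The poles can be read from the denominator factors: s = 3, -3.
Since the pole(s) at s = 3 lie in the right half-plane, the system is unstable.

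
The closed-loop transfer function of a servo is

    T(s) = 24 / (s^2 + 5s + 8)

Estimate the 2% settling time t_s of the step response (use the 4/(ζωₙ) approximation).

Comparing s^2 + 5s + 8 to s^2 + 2ζωₙs + ωₙ²: ωₙ = √8 ≈ 2.828 rad/s and ζ = 5/(2·√8) ≈ 0.8839.
ζωₙ = 5/2 = 2.5, so t_s ≈ 4/(ζωₙ) = 4/2.5 = 1.600 s.

t_s ≈ 1.600 s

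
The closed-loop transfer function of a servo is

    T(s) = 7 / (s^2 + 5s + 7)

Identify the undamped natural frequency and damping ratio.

ωₙ ≈ 2.646 rad/s, ζ ≈ 0.9449

Compare the denominator to the standard form s^2 + 2ζωₙs + ωₙ².
ωₙ² = 7, so ωₙ = √7 ≈ 2.646 rad/s.
2ζωₙ = 5, so ζ = 5/(2·√7) ≈ 0.9449.
With ζ = 0.9449 the response is underdamped.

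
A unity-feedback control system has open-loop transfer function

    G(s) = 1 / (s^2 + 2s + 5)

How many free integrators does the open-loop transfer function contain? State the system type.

Type 0

The denominator has no factor of s at the origin — no free integrator — so this is a Type 0 system.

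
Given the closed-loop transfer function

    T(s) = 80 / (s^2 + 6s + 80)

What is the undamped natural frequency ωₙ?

Compare the denominator to the standard form s^2 + 2ζωₙs + ωₙ².
ωₙ² = 80, so ωₙ = √80 ≈ 8.944 rad/s.

ωₙ ≈ 8.944 rad/s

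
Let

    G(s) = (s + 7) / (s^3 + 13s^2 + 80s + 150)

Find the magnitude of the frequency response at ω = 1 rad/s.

|G(j1)| ≈ 0.04471

Substitute s = j1: numerator = 7 + j1, denominator = 137 + j79.
|G(j1)| = |7 + j1| / |137 + j79| = 7.0711 / 158.15 ≈ 0.04471.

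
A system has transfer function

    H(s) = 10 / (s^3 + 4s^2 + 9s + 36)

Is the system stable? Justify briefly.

marginally stable

The denominator s^3 + 4s^2 + 9s + 36 factors as (s^2 + 9)(s + 4), giving poles at s = 3j, -3j, -4.
Since the simple pole(s) at s = 3j, -3j lie on the jω-axis with none in the right half-plane, the system is marginally stable.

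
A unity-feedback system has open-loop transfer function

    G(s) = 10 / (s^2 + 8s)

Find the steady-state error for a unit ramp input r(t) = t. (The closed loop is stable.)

e_ss = 0.8000

G(s) has one pole at the origin.
This is a Type 1 system. Kv = lim_{s→0} s·G(s) = 10/8 = 5/4.
e_ss = 1/Kv = 1/(5/4) = 4/5 ≈ 0.8000.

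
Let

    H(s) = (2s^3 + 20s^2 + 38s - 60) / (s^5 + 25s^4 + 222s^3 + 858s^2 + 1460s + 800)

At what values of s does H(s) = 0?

s = -6, -5, 1

Set the numerator to zero: 2s^3 + 20s^2 + 38s - 60 = 0, i.e. 2·(s^3 + 10s^2 + 19s - 30) = 0.
Factoring: (s + 6)(s + 5)(s - 1) = 0.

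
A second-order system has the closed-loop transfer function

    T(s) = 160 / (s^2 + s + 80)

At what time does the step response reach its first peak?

t_p ≈ 0.3518 s

Comparing s^2 + s + 80 to s^2 + 2ζωₙs + ωₙ²: ωₙ = √80 ≈ 8.944 rad/s and ζ = 1/(2·√80) ≈ 0.05590.
ζωₙ = 1/2 = 0.5, so ω_d = ωₙ√(1−ζ²) = √(ωₙ² − (ζωₙ)²) = √(80 − 0.5²) = √79.75 ≈ 8.930 rad/s.
t_p = π/ω_d = π/8.930 ≈ 0.3518 s.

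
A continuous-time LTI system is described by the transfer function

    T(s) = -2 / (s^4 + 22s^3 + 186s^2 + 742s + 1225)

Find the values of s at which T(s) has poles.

s = -4 ± 3j, -7, -7

The poles are the roots of the denominator s^4 + 22s^3 + 186s^2 + 742s + 1225 = 0.
Trying s = -7: the polynomial evaluates to 0, so (s + 7) is a factor.
Dividing out leaves s^3 + 15s^2 + 81s + 175 = 0.
This factors further as (s^2 + 8s + 25)(s + 7) = 0.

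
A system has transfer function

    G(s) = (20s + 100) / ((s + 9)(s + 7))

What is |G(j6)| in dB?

Substitute s = j6: numerator = 100 + j120, denominator = 27 + j96.
|G(j6)| = |100 + j120| / |27 + j96| = 156.20 / 99.725 ≈ 1.566.
In decibels: 20·log₁₀(1.566) ≈ 3.90 dB.

|G(j6)|_dB ≈ 3.90 dB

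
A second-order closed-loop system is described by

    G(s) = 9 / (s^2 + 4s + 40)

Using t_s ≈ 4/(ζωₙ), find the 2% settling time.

t_s ≈ 2 s

Comparing s^2 + 4s + 40 to s^2 + 2ζωₙs + ωₙ²: ωₙ = √40 ≈ 6.325 rad/s and ζ = 4/(2·√40) ≈ 0.3162.
ζωₙ = 4/2 = 2, so t_s ≈ 4/(ζωₙ) = 4/2 = 2 s.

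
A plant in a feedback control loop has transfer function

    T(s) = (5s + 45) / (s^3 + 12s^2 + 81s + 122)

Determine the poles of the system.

The poles are the roots of the denominator s^3 + 12s^2 + 81s + 122 = 0.
Trying s = -2: the polynomial evaluates to 0, so (s + 2) is a factor.
Dividing out leaves s^2 + 10s + 61 = 0.
The quadratic formula then gives s = -5 ± 6j.

s = -5 + 6j, -5 - 6j, -2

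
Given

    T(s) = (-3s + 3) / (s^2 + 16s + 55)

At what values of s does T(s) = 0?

s = 1

Set the numerator to zero: -3s + 3 = 0, i.e. -3·(s - 1) = 0.
So s = 1.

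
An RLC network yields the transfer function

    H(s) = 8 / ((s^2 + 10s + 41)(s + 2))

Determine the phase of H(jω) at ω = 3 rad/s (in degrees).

At s = j3: numerator = 8, denominator = -26 + j156.
∠H = ∠num − ∠den = 0° − (99.462°) = -99.46°.

∠H(j3) ≈ -99.46°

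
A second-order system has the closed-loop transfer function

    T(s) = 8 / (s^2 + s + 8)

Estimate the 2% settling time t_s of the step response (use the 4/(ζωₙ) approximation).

Comparing s^2 + s + 8 to s^2 + 2ζωₙs + ωₙ²: ωₙ = √8 ≈ 2.828 rad/s and ζ = 1/(2·√8) ≈ 0.1768.
ζωₙ = 1/2 = 0.5, so t_s ≈ 4/(ζωₙ) = 4/0.5 = 8 s.

t_s ≈ 8 s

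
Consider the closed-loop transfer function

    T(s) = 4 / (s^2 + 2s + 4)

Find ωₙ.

ωₙ = 2 rad/s

Compare the denominator to the standard form s^2 + 2ζωₙs + ωₙ².
ωₙ² = 4, so ωₙ = 2 rad/s.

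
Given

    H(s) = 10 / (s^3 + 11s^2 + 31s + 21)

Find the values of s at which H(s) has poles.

s = -1, -3, -7

The poles are the roots of the denominator s^3 + 11s^2 + 31s + 21 = 0.
Trying s = -1: the polynomial evaluates to 0, so (s + 1) is a factor.
Dividing out leaves s^2 + 10s + 21 = 0.
Factoring the quadratic: (s + 3)(s + 7) = 0.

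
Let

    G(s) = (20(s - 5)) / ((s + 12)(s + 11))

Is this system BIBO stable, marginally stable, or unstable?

The poles can be read from the denominator factors: s = -12, -11.
Since all poles lie strictly in the left half-plane, the system is stable.

stable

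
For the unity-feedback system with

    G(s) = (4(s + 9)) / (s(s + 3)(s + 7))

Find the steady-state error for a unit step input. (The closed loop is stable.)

e_ss = 0

G(s) has one pole at the origin.
This is a Type 1 system; for a step input the steady-state error is zero.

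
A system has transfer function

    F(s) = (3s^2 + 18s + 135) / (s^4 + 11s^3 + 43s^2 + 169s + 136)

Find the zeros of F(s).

Set the numerator to zero: 3s^2 + 18s + 135 = 0, i.e. 3·(s^2 + 6s + 45) = 0.
Factoring: (s^2 + 6s + 45) = 0.

s = -3 + 6j, -3 - 6j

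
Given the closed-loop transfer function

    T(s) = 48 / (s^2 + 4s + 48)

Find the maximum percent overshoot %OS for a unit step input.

Comparing s^2 + 4s + 48 to s^2 + 2ζωₙs + ωₙ²: ωₙ = √48 ≈ 6.928 rad/s and ζ = 4/(2·√48) ≈ 0.2887.
%OS = 100·exp(−πζ/√(1−ζ²)) = 100·exp(−π·0.2887/√(1−0.2887²)) ≈ 38.8%.

%OS ≈ 38.8%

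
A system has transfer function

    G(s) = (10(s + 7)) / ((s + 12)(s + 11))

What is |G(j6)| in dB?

Substitute s = j6: numerator = 70 + j60, denominator = 96 + j138.
|G(j6)| = |70 + j60| / |96 + j138| = 92.195 / 168.11 ≈ 0.5484.
In decibels: 20·log₁₀(0.5484) ≈ -5.22 dB.

|G(j6)|_dB ≈ -5.22 dB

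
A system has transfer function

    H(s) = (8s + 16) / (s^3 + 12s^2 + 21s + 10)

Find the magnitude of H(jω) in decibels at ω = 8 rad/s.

Substitute s = j8: numerator = 16 + j64, denominator = -758 - j344.
|H(j8)| = |16 + j64| / |-758 - j344| = 65.970 / 832.41 ≈ 0.07925.
In decibels: 20·log₁₀(0.07925) ≈ -22.0 dB.

|H(j8)|_dB ≈ -22.0 dB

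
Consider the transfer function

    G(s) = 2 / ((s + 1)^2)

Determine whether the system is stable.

The poles can be read from the denominator factors: s = -1, -1.
Since all poles lie strictly in the left half-plane, the system is stable.

stable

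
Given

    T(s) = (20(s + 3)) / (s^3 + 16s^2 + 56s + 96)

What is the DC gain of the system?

T(0) = 5/8 ≈ 0.6250

Set s = 0: T(0) = (60) / (96) = 5/8.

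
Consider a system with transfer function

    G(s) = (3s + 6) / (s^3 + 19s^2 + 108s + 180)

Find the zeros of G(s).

s = -2

Set the numerator to zero: 3s + 6 = 0, i.e. 3·(s + 2) = 0.
So s = -2.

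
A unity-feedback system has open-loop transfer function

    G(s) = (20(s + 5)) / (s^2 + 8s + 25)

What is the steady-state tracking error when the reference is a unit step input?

G(s) has no poles at the origin.
This is a Type 0 system. Kp = lim_{s→0} G(s) = 100/25 = 4.
e_ss = 1/(1 + Kp) = 1/(1 + 4) = 1/5 ≈ 0.2000.

e_ss = 0.2000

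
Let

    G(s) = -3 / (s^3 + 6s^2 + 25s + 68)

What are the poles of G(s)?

The poles are the roots of the denominator s^3 + 6s^2 + 25s + 68 = 0.
Trying s = -4: the polynomial evaluates to 0, so (s + 4) is a factor.
Dividing out leaves s^2 + 2s + 17 = 0.
The quadratic formula then gives s = -1 ± 4j.

s = -1 ± 4j, -4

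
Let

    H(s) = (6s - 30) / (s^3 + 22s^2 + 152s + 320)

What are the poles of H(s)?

s = -8, -10, -4

The poles are the roots of the denominator s^3 + 22s^2 + 152s + 320 = 0.
Trying s = -8: the polynomial evaluates to 0, so (s + 8) is a factor.
Dividing out leaves s^2 + 14s + 40 = 0.
Factoring the quadratic: (s + 10)(s + 4) = 0.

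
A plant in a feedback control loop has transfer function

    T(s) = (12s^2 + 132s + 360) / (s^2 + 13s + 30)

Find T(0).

Set s = 0: T(0) = (360) / (30) = 12.

T(0) = 12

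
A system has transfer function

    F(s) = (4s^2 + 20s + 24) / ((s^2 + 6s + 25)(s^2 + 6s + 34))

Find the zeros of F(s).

s = -3, -2

Set the numerator to zero: 4s^2 + 20s + 24 = 0, i.e. 4·(s^2 + 5s + 6) = 0.
Factoring: (s + 3)(s + 2) = 0.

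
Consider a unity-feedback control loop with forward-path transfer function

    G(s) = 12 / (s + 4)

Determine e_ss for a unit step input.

G(s) has no poles at the origin.
This is a Type 0 system. Kp = lim_{s→0} G(s) = 12/4 = 3.
e_ss = 1/(1 + Kp) = 1/(1 + 3) = 1/4 ≈ 0.2500.

e_ss = 0.2500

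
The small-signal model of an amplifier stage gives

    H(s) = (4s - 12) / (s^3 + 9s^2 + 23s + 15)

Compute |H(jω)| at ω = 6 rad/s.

|H(j6)| ≈ 0.08420

Substitute s = j6: numerator = -12 + j24, denominator = -309 - j78.
|H(j6)| = |-12 + j24| / |-309 - j78| = 26.833 / 318.69 ≈ 0.08420.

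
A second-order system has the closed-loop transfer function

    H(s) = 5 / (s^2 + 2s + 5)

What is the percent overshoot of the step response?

%OS ≈ 20.8%

Comparing s^2 + 2s + 5 to s^2 + 2ζωₙs + ωₙ²: ωₙ = √5 ≈ 2.236 rad/s and ζ = 2/(2·√5) ≈ 0.4472.
%OS = 100·exp(−πζ/√(1−ζ²)) = 100·exp(−π·0.4472/√(1−0.4472²)) ≈ 20.8%.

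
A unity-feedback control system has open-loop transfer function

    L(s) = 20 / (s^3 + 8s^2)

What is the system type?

Factor s from the denominator: s^3 + 8s^2 = s^2·(s + 8).
There are 2 poles at the origin, so the system is Type 2.

Type 2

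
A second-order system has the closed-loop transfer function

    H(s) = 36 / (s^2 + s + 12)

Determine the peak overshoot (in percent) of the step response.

%OS ≈ 63.2%

Comparing s^2 + s + 12 to s^2 + 2ζωₙs + ωₙ²: ωₙ = √12 ≈ 3.464 rad/s and ζ = 1/(2·√12) ≈ 0.1443.
%OS = 100·exp(−πζ/√(1−ζ²)) = 100·exp(−π·0.1443/√(1−0.1443²)) ≈ 63.2%.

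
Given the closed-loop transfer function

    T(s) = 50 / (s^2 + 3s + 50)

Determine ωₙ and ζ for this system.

ωₙ ≈ 7.071 rad/s, ζ ≈ 0.2121

Compare the denominator to the standard form s^2 + 2ζωₙs + ωₙ².
ωₙ² = 50, so ωₙ = √50 ≈ 7.071 rad/s.
2ζωₙ = 3, so ζ = 3/(2·√50) ≈ 0.2121.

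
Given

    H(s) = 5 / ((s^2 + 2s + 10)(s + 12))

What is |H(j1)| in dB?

Substitute s = j1: numerator = 5, denominator = 106 + j33.
|H(j1)| = |5| / |106 + j33| = 5 / 111.02 ≈ 0.04504.
In decibels: 20·log₁₀(0.04504) ≈ -26.9 dB.

|H(j1)|_dB ≈ -26.9 dB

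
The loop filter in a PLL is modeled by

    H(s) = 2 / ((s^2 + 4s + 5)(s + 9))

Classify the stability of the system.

The poles can be read from the denominator factors: s = -2 + j, -2 - j, -9.
Since all poles lie strictly in the left half-plane, the system is stable.

stable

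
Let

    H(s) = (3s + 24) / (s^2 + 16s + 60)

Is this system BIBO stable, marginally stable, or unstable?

The denominator s^2 + 16s + 60 factors as (s + 10)(s + 6), giving poles at s = -10, -6.
Since all poles lie strictly in the left half-plane, the system is stable.

stable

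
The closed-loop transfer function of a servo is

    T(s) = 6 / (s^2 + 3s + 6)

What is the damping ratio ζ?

Compare the denominator to the standard form s^2 + 2ζωₙs + ωₙ².
ωₙ² = 6, so ωₙ = √6 ≈ 2.449 rad/s.
2ζωₙ = 3, so ζ = 3/(2·√6) ≈ 0.6124.
With ζ = 0.6124 the response is underdamped.

ζ ≈ 0.6124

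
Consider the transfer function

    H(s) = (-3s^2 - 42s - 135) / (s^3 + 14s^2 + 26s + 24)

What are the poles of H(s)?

s = -1 ± j, -12

The poles are the roots of the denominator s^3 + 14s^2 + 26s + 24 = 0.
Trying s = -12: the polynomial evaluates to 0, so (s + 12) is a factor.
Dividing out leaves s^2 + 2s + 2 = 0.
The quadratic formula then gives s = -1 ± 1j.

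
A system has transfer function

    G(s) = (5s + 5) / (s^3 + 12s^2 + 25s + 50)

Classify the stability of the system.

The denominator s^3 + 12s^2 + 25s + 50 factors as (s^2 + 2s + 5)(s + 10), giving poles at s = -1 ± 2j, -10.
Since all poles lie strictly in the left half-plane, the system is stable.

stable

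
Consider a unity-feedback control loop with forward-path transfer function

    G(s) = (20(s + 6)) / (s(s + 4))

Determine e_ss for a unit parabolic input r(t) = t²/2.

G(s) has one pole at the origin.
This is a Type 1 system; Ka = lim_{s→0} s^2·G(s) = 0, so the steady-state error for a parabola input is infinite.

e_ss = ∞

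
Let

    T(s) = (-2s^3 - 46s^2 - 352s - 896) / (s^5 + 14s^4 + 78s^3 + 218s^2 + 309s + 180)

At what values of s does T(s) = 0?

s = -8, -8, -7

Set the numerator to zero: -2s^3 - 46s^2 - 352s - 896 = 0, i.e. -2·(s^3 + 23s^2 + 176s + 448) = 0.
Factoring: (s + 8)^2(s + 7) = 0.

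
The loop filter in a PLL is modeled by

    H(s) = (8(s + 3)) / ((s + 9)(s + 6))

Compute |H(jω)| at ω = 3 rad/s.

Substitute s = j3: numerator = 24 + j24, denominator = 45 + j45.
|H(j3)| = |24 + j24| / |45 + j45| = 33.941 / 63.640 ≈ 0.5333.

|H(j3)| ≈ 0.5333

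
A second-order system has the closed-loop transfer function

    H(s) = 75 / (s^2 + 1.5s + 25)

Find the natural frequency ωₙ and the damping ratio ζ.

Compare the denominator to the standard form s^2 + 2ζωₙs + ωₙ².
ωₙ² = 25, so ωₙ = 5 rad/s.
2ζωₙ = 1.5, so ζ = 1.5/(2·5) = 0.15.

ωₙ = 5 rad/s, ζ = 0.15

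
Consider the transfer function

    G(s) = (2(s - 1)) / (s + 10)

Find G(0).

At s = 0 each factor (s + a) contributes a and each (s^2 + bs + c) contributes c.
G(0) = 2·(-1) / ((10)) = -2/10 = -1/5.

G(0) = -1/5 ≈ -0.2000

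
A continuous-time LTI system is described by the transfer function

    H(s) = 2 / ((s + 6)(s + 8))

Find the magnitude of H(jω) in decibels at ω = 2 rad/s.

Substitute s = j2: numerator = 2, denominator = 44 + j28.
|H(j2)| = |2| / |44 + j28| = 2 / 52.154 ≈ 0.03835.
In decibels: 20·log₁₀(0.03835) ≈ -28.3 dB.

|H(j2)|_dB ≈ -28.3 dB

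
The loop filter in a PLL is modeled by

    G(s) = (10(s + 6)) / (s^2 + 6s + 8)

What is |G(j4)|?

|G(j4)| ≈ 2.850

Substitute s = j4: numerator = 60 + j40, denominator = -8 + j24.
|G(j4)| = |60 + j40| / |-8 + j24| = 72.111 / 25.298 ≈ 2.850.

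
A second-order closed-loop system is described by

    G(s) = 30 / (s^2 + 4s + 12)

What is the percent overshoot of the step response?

%OS ≈ 10.8%

Comparing s^2 + 4s + 12 to s^2 + 2ζωₙs + ωₙ²: ωₙ = √12 ≈ 3.464 rad/s and ζ = 4/(2·√12) ≈ 0.5774.
%OS = 100·exp(−πζ/√(1−ζ²)) = 100·exp(−π·0.5774/√(1−0.5774²)) ≈ 10.8%.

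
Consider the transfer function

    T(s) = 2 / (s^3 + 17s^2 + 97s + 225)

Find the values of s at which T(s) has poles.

s = -4 ± 3j, -9

The poles are the roots of the denominator s^3 + 17s^2 + 97s + 225 = 0.
Trying s = -9: the polynomial evaluates to 0, so (s + 9) is a factor.
Dividing out leaves s^2 + 8s + 25 = 0.
The quadratic formula then gives s = -4 ± 3j.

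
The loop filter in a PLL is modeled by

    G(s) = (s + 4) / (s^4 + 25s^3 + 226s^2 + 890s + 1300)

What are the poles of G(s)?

s = -5 + j, -5 - j, -5, -10

The poles are the roots of the denominator s^4 + 25s^3 + 226s^2 + 890s + 1300 = 0.
Trying s = -5: the polynomial evaluates to 0, so (s + 5) is a factor.
Dividing out leaves s^3 + 20s^2 + 126s + 260 = 0.
This factors further as (s^2 + 10s + 26)(s + 10) = 0.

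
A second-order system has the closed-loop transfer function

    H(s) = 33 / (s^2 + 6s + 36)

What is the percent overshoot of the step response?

Comparing s^2 + 6s + 36 to s^2 + 2ζωₙs + ωₙ²: ωₙ = 6 rad/s and ζ = 6/(2·6) = 0.5.
%OS = 100·exp(−πζ/√(1−ζ²)) = 100·exp(−π·0.5/√(1−0.5²)) ≈ 16.3%.

%OS ≈ 16.3%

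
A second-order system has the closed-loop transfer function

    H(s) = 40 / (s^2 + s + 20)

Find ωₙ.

ωₙ ≈ 4.472 rad/s

Compare the denominator to the standard form s^2 + 2ζωₙs + ωₙ².
ωₙ² = 20, so ωₙ = √20 ≈ 4.472 rad/s.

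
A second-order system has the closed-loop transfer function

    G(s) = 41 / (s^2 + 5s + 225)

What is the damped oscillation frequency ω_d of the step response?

ω_d ≈ 14.79 rad/s

Comparing s^2 + 5s + 225 to s^2 + 2ζωₙs + ωₙ²: ωₙ = 15 rad/s and ζ = 5/(2·15) ≈ 0.1667.
ζωₙ = 5/2 = 2.5, so ω_d = ωₙ√(1−ζ²) = √(ωₙ² − (ζωₙ)²) = √(225 − 2.5²) = √218.75 ≈ 14.79 rad/s.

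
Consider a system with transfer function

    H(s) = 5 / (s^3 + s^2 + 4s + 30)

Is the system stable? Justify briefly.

The denominator s^3 + s^2 + 4s + 30 factors as (s^2 - 2s + 10)(s + 3), giving poles at s = 1 + 3j, 1 - 3j, -3.
Since the pole(s) at s = 1 + 3j, 1 - 3j lie in the right half-plane, the system is unstable.

unstable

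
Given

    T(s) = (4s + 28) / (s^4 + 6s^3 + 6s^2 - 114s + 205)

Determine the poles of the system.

The poles are the roots of the denominator s^4 + 6s^3 + 6s^2 - 114s + 205 = 0.
No real roots exist; factor into two real quadratics: (s^2 - 4s + 5)(s^2 + 10s + 41) = 0.
Each quadratic gives a conjugate pair via the quadratic formula.

s = 2 + j, 2 - j, -5 + 4j, -5 - 4j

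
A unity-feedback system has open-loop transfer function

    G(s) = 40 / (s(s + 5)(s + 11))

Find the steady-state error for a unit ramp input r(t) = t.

e_ss = 1.375

G(s) has one pole at the origin.
This is a Type 1 system. Kv = lim_{s→0} s·G(s) = 40/55 = 8/11.
e_ss = 1/Kv = 1/(8/11) = 11/8 ≈ 1.375.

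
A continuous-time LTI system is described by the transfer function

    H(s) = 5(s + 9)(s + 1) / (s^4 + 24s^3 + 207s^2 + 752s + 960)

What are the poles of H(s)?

s = -3, -5, -8, -8

The poles are the roots of the denominator s^4 + 24s^3 + 207s^2 + 752s + 960 = 0.
Trying s = -3: the polynomial evaluates to 0, so (s + 3) is a factor.
Dividing out leaves s^3 + 21s^2 + 144s + 320 = 0.
This factors further as (s + 5)(s + 8)^2 = 0.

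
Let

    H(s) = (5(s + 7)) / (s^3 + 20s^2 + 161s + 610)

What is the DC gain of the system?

Set s = 0: H(0) = (35) / (610) = 7/122.

H(0) = 7/122 ≈ 0.05738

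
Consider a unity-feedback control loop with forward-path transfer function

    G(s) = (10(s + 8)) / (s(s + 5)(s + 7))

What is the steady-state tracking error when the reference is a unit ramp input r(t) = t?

G(s) has one pole at the origin.
This is a Type 1 system. Kv = lim_{s→0} s·G(s) = 80/35 = 16/7.
e_ss = 1/Kv = 1/(16/7) = 7/16 ≈ 0.4375.

e_ss = 0.4375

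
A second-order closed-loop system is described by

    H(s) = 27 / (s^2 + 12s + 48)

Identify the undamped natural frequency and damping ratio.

ωₙ ≈ 6.928 rad/s, ζ ≈ 0.8660

Compare the denominator to the standard form s^2 + 2ζωₙs + ωₙ².
ωₙ² = 48, so ωₙ = √48 ≈ 6.928 rad/s.
2ζωₙ = 12, so ζ = 12/(2·√48) ≈ 0.8660.
With ζ = 0.8660 the response is underdamped.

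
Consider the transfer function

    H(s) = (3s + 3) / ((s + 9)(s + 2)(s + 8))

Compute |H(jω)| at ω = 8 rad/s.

|H(j8)| ≈ 0.02153

Substitute s = j8: numerator = 3 + j24, denominator = -1072 + j336.
|H(j8)| = |3 + j24| / |-1072 + j336| = 24.187 / 1123.4 ≈ 0.02153.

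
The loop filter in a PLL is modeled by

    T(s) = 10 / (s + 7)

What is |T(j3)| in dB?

|T(j3)|_dB ≈ 2.37 dB

Substitute s = j3: numerator = 10, denominator = 7 + j3.
|T(j3)| = |10| / |7 + j3| = 10 / 7.6158 ≈ 1.313.
In decibels: 20·log₁₀(1.313) ≈ 2.37 dB.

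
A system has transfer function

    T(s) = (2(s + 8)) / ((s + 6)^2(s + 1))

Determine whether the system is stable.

The poles can be read from the denominator factors: s = -6, -6, -1.
Since all poles lie strictly in the left half-plane, the system is stable.

stable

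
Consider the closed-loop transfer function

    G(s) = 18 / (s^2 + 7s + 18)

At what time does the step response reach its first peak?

Comparing s^2 + 7s + 18 to s^2 + 2ζωₙs + ωₙ²: ωₙ = √18 ≈ 4.243 rad/s and ζ = 7/(2·√18) ≈ 0.8250.
ζωₙ = 7/2 = 3.5, so ω_d = ωₙ√(1−ζ²) = √(ωₙ² − (ζωₙ)²) = √(18 − 3.5²) = √5.75 ≈ 2.398 rad/s.
t_p = π/ω_d = π/2.398 ≈ 1.310 s.

t_p ≈ 1.310 s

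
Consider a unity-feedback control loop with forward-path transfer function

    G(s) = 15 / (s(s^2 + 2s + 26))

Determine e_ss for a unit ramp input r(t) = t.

G(s) has one pole at the origin.
This is a Type 1 system. Kv = lim_{s→0} s·G(s) = 15/26.
e_ss = 1/Kv = 1/(15/26) = 26/15 ≈ 1.733.

e_ss = 1.733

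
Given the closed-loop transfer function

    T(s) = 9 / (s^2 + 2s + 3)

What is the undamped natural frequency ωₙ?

Compare the denominator to the standard form s^2 + 2ζωₙs + ωₙ².
ωₙ² = 3, so ωₙ = √3 ≈ 1.732 rad/s.

ωₙ ≈ 1.732 rad/s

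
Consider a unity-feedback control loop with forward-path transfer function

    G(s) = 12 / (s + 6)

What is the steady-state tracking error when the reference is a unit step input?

e_ss = 0.3333

G(s) has no poles at the origin.
This is a Type 0 system. Kp = lim_{s→0} G(s) = 12/6 = 2.
e_ss = 1/(1 + Kp) = 1/(1 + 2) = 1/3 ≈ 0.3333.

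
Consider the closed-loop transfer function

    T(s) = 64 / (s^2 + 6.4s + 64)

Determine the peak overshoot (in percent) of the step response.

Comparing s^2 + 6.4s + 64 to s^2 + 2ζωₙs + ωₙ²: ωₙ = 8 rad/s and ζ = 6.4/(2·8) = 0.4.
%OS = 100·exp(−πζ/√(1−ζ²)) = 100·exp(−π·0.4/√(1−0.4²)) ≈ 25.4%.

%OS ≈ 25.4%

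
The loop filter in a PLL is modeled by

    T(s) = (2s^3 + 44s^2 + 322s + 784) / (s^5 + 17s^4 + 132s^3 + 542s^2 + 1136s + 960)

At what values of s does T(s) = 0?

Set the numerator to zero: 2s^3 + 44s^2 + 322s + 784 = 0, i.e. 2·(s^3 + 22s^2 + 161s + 392) = 0.
Factoring: (s + 8)(s + 7)^2 = 0.

s = -8, -7, -7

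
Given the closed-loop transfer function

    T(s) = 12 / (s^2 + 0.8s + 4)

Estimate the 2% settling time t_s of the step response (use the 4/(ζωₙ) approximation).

t_s ≈ 10 s

Comparing s^2 + 0.8s + 4 to s^2 + 2ζωₙs + ωₙ²: ωₙ = 2 rad/s and ζ = 0.8/(2·2) = 0.2.
ζωₙ = 0.8/2 = 0.4, so t_s ≈ 4/(ζωₙ) = 4/0.4 = 10 s.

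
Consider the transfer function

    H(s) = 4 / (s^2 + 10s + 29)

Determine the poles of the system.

s = -5 + 2j, -5 - 2j

The poles are the roots of the denominator s^2 + 10s + 29 = 0.
Using the quadratic formula: s = (-10 ± √(-16))/2 = -5 ± 2j.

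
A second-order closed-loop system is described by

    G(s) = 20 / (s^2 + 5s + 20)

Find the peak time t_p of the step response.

t_p ≈ 0.8472 s

Comparing s^2 + 5s + 20 to s^2 + 2ζωₙs + ωₙ²: ωₙ = √20 ≈ 4.472 rad/s and ζ = 5/(2·√20) ≈ 0.5590.
ζωₙ = 5/2 = 2.5, so ω_d = ωₙ√(1−ζ²) = √(ωₙ² − (ζωₙ)²) = √(20 − 2.5²) = √13.75 ≈ 3.708 rad/s.
t_p = π/ω_d = π/3.708 ≈ 0.8472 s.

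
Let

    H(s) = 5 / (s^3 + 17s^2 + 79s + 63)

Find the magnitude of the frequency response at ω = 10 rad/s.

|H(j10)| ≈ 0.003030

Substitute s = j10: numerator = 5, denominator = -1637 - j210.
|H(j10)| = |5| / |-1637 - j210| = 5 / 1650.4 ≈ 0.003030.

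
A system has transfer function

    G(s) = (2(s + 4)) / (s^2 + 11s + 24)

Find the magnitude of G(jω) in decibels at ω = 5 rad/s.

Substitute s = j5: numerator = 8 + j10, denominator = -1 + j55.
|G(j5)| = |8 + j10| / |-1 + j55| = 12.806 / 55.009 ≈ 0.2328.
In decibels: 20·log₁₀(0.2328) ≈ -12.7 dB.

|G(j5)|_dB ≈ -12.7 dB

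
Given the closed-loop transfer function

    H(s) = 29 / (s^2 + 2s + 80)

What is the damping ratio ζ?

ζ ≈ 0.1118

Compare the denominator to the standard form s^2 + 2ζωₙs + ωₙ².
ωₙ² = 80, so ωₙ = √80 ≈ 8.944 rad/s.
2ζωₙ = 2, so ζ = 2/(2·√80) ≈ 0.1118.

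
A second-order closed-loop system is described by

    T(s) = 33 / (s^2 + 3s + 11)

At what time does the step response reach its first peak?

t_p ≈ 1.062 s

Comparing s^2 + 3s + 11 to s^2 + 2ζωₙs + ωₙ²: ωₙ = √11 ≈ 3.317 rad/s and ζ = 3/(2·√11) ≈ 0.4523.
ζωₙ = 3/2 = 1.5, so ω_d = ωₙ√(1−ζ²) = √(ωₙ² − (ζωₙ)²) = √(11 − 1.5²) = √8.75 ≈ 2.958 rad/s.
t_p = π/ω_d = π/2.958 ≈ 1.062 s.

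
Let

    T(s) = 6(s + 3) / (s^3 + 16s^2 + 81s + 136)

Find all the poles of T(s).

s = -4 + j, -4 - j, -8

The poles are the roots of the denominator s^3 + 16s^2 + 81s + 136 = 0.
Trying s = -8: the polynomial evaluates to 0, so (s + 8) is a factor.
Dividing out leaves s^2 + 8s + 17 = 0.
The quadratic formula then gives s = -4 ± 1j.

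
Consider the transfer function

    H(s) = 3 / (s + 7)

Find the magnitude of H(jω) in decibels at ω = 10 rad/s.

|H(j10)|_dB ≈ -12.2 dB

Substitute s = j10: numerator = 3, denominator = 7 + j10.
|H(j10)| = |3| / |7 + j10| = 3 / 12.207 ≈ 0.2458.
In decibels: 20·log₁₀(0.2458) ≈ -12.2 dB.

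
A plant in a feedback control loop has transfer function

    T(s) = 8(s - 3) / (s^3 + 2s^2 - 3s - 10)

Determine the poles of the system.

The poles are the roots of the denominator s^3 + 2s^2 - 3s - 10 = 0.
Trying s = 2: the polynomial evaluates to 0, so (s - 2) is a factor.
Dividing out leaves s^2 + 4s + 5 = 0.
The quadratic formula then gives s = -2 ± 1j.

s = -2 ± j, 2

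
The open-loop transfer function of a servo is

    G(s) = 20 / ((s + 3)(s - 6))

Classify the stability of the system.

unstable

The poles can be read from the denominator factors: s = -3, 6.
Since the pole(s) at s = 6 lie in the right half-plane, the system is unstable.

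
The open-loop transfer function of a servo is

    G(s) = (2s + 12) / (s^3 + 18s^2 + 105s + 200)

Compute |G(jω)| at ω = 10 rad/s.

|G(j10)| ≈ 0.01457

Substitute s = j10: numerator = 12 + j20, denominator = -1600 + j50.
|G(j10)| = |12 + j20| / |-1600 + j50| = 23.324 / 1600.8 ≈ 0.01457.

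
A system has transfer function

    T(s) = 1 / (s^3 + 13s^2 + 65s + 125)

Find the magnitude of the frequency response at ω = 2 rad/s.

Substitute s = j2: numerator = 1, denominator = 73 + j122.
|T(j2)| = |1| / |73 + j122| = 1 / 142.17 ≈ 0.007034.

|T(j2)| ≈ 0.007034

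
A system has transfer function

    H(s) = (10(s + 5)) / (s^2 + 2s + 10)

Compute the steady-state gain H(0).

H(0) = 5

Set s = 0: H(0) = (50) / (10) = 5.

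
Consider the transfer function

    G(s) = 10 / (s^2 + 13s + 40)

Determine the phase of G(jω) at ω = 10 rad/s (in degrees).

At s = j10: numerator = 10, denominator = -60 + j130.
∠G = ∠num − ∠den = 0° − (114.78°) = -114.8°.

∠G(j10) ≈ -114.8°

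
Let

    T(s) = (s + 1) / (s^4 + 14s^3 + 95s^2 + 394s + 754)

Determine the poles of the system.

The poles are the roots of the denominator s^4 + 14s^3 + 95s^2 + 394s + 754 = 0.
No real roots exist; factor into two real quadratics: (s^2 + 4s + 29)(s^2 + 10s + 26) = 0.
Each quadratic gives a conjugate pair via the quadratic formula.

s = -2 ± 5j, -5 ± j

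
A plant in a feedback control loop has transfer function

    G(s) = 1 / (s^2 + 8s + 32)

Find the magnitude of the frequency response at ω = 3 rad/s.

Substitute s = j3: numerator = 1, denominator = 23 + j24.
|G(j3)| = |1| / |23 + j24| = 1 / 33.242 ≈ 0.03008.

|G(j3)| ≈ 0.03008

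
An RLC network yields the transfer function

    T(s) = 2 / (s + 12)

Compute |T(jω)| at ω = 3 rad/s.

Substitute s = j3: numerator = 2, denominator = 12 + j3.
|T(j3)| = |2| / |12 + j3| = 2 / 12.369 ≈ 0.1617.

|T(j3)| ≈ 0.1617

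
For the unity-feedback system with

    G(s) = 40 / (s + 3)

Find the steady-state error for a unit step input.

G(s) has no poles at the origin.
This is a Type 0 system. Kp = lim_{s→0} G(s) = 40/3.
e_ss = 1/(1 + Kp) = 1/(1 + 40/3) = 3/43 ≈ 0.06977.

e_ss = 0.06977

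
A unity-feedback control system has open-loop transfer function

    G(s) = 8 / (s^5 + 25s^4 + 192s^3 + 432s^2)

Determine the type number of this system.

Factor s from the denominator: s^5 + 25s^4 + 192s^3 + 432s^2 = s^2·(s^3 + 25s^2 + 192s + 432).
There are 2 poles at the origin, so the system is Type 2.

Type 2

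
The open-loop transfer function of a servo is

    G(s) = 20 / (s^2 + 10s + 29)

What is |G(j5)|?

Substitute s = j5: numerator = 20, denominator = 4 + j50.
|G(j5)| = |20| / |4 + j50| = 20 / 50.160 ≈ 0.3987.

|G(j5)| ≈ 0.3987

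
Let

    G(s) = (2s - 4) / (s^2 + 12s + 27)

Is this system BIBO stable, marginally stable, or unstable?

The denominator s^2 + 12s + 27 factors as (s + 3)(s + 9), giving poles at s = -3, -9.
Since all poles lie strictly in the left half-plane, the system is stable.

stable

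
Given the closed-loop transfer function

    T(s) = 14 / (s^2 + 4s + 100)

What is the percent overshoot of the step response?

%OS ≈ 52.7%

Comparing s^2 + 4s + 100 to s^2 + 2ζωₙs + ωₙ²: ωₙ = 10 rad/s and ζ = 4/(2·10) = 0.2.
%OS = 100·exp(−πζ/√(1−ζ²)) = 100·exp(−π·0.2/√(1−0.2²)) ≈ 52.7%.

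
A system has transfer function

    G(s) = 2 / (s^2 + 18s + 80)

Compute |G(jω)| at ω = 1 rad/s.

Substitute s = j1: numerator = 2, denominator = 79 + j18.
|G(j1)| = |2| / |79 + j18| = 2 / 81.025 ≈ 0.02468.

|G(j1)| ≈ 0.02468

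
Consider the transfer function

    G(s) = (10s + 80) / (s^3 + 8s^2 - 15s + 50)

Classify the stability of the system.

unstable

The denominator s^3 + 8s^2 - 15s + 50 factors as (s + 10)(s^2 - 2s + 5), giving poles at s = -10, 1 + 2j, 1 - 2j.
Since the pole(s) at s = 1 + 2j, 1 - 2j lie in the right half-plane, the system is unstable.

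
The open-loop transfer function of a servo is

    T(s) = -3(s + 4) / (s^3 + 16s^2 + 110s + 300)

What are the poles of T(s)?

s = -5 ± 5j, -6

The poles are the roots of the denominator s^3 + 16s^2 + 110s + 300 = 0.
Trying s = -6: the polynomial evaluates to 0, so (s + 6) is a factor.
Dividing out leaves s^2 + 10s + 50 = 0.
The quadratic formula then gives s = -5 ± 5j.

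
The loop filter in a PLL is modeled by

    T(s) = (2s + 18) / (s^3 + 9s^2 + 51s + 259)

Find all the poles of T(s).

The poles are the roots of the denominator s^3 + 9s^2 + 51s + 259 = 0.
Trying s = -7: the polynomial evaluates to 0, so (s + 7) is a factor.
Dividing out leaves s^2 + 2s + 37 = 0.
The quadratic formula then gives s = -1 ± 6j.

s = -1 ± 6j, -7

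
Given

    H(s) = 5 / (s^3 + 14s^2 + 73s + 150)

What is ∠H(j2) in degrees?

At s = j2: numerator = 5, denominator = 94 + j138.
∠H = ∠num − ∠den = 0° − (55.739°) = -55.74°.

∠H(j2) ≈ -55.74°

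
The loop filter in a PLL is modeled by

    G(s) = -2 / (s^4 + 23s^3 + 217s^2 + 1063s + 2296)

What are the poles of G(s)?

s = -7, -8, -4 + 5j, -4 - 5j

The poles are the roots of the denominator s^4 + 23s^3 + 217s^2 + 1063s + 2296 = 0.
Trying s = -7: the polynomial evaluates to 0, so (s + 7) is a factor.
Dividing out leaves s^3 + 16s^2 + 105s + 328 = 0.
This factors further as (s + 8)(s^2 + 8s + 41) = 0.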